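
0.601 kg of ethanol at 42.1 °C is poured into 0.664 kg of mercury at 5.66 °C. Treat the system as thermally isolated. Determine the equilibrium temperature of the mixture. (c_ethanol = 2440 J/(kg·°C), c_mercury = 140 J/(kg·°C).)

T_f ≈ 39.9 °C

|Q_ethanol| = |Q_mercury|:
0.601·2440·(42.1 − T) = 0.664·140·(T − 5.66)
1466.4(42.1 − T) = 92.96(T − 5.66)
1559.4 T = 62263  ⇒  T ≈ 39.93 °C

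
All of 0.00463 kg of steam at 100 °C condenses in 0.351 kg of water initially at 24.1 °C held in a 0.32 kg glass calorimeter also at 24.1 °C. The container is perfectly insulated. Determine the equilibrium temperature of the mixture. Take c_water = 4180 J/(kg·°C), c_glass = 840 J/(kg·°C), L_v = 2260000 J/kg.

T_f ≈ 30.9 °C

Taking heat into each body as positive, Σ m c ΔT = 0:
steam→water at 100 °C releases m L_v = 0.00463×2260000 = 10464; condensate cools 100→T: 0.00463×4180×(T − 100) = 19.35(T − 100); water warms: 0.351×4180×(T − 24.1) = 1467.2(T − 24.1); cup: 268.8(T − 24.1)
1755.3 T = 10464 + 1935.3 + 41837 = 54236
T ≈ 30.90 °C — below 100 °C, confirming all the steam condensed.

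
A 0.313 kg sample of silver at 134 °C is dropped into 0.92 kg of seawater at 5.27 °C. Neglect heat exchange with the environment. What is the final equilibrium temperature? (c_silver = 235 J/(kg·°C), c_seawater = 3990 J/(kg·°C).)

T_f = Σ m_i c_i T_i / Σ m_i c_i:
T_f = (73.56×134 + 3670.8×5.27) / (73.56 + 3670.8)
    = 29201 / 3744.4 ≈ 7.80 °C

T_f ≈ 7.8 °C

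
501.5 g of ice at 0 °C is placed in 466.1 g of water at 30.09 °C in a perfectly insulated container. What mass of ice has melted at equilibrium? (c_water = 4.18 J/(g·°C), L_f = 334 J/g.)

m_melted ≈ 176 g

Cooling the water to 0 °C releases 466.1×4.18×30.09 = 58624 J.
Melting all 501.5 g of ice would need 501.5×334 = 167501 J.
That's not enough to melt it all — equilibrium is at 0 °C with ice remaining.
m_melted×334 = 58624  ⇒  m_melted ≈ 175.5 g.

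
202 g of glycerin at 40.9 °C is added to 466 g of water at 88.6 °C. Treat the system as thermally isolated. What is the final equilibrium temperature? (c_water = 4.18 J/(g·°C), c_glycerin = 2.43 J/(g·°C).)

T_f ≈ 79.0 °C

|Q_water| = |Q_glycerin|:
466×4.18×(88.6 − T) = 202×2.43×(T − 40.9)
1947.9(88.6 − T) = 490.86(T − 40.9)
2438.7 T = 192658  ⇒  T ≈ 79.00 °C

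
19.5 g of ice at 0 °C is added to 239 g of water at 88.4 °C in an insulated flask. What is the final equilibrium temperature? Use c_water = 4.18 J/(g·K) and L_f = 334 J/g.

Energy conservation, ΣQ = 0:
latent heat to melt: 19.5·334 = 6513
  meltwater 0→T: 19.5·4.18·T = 81.51 T
  water cools: 239·4.18·(T − 88.4) = 999.02(T − 88.4)
1080.5 T = 88313 − 6513 = 81800
T ≈ 75.70 °C. Since T > 0 °C, the all-ice-melts assumption holds.

T_f ≈ 75.7 °C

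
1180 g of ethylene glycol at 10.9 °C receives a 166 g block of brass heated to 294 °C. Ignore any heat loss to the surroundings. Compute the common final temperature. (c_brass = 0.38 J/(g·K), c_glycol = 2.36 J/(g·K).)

T_f = Σ m_i c_i T_i / Σ m_i c_i:
T_f = (63.08*294 + 2784.8*10.9) / (63.08 + 2784.8)
    = 48900 / 2847.9 ≈ 17.17 °C

T_f ≈ 17.2 °C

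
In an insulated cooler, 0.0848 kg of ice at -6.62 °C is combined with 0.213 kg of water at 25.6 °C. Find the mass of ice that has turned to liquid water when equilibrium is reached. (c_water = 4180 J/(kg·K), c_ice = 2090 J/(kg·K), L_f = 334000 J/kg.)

m_melted ≈ 0.0647 kg

Water can give up m c ΔT = 0.213·4180·25.6 = 22793 J before reaching 0 °C.
Warming the ice to 0 °C takes 0.0848·2090·6.62 = 1173.3 J, leaving 21619 J for melting.
To melt every bit of ice: 0.0848·334000 = 28323 J.
Since 21619 < 28323 J, not all the ice melts; equilibrium is at 0 °C.
m_melted·334000 = 21619  ⇒  m_melted ≈ 0.06473 kg.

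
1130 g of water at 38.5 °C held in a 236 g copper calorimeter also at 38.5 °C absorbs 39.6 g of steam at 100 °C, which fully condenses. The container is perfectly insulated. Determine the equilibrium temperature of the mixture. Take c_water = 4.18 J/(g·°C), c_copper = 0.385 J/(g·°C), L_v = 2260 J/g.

Setting the total heat transfer to zero:
steam→water at 100 °C releases m L_v = 39.6×2260 = 89496; condensed water 100 °C→T: 165.53(T − 100); original water: 4723.4(T − 38.5); copper cup: 236×0.385×(T − 38.5) = 90.86(T − 38.5)
4979.8 T = 89496 + 16553 + 185349 = 291398
T ≈ 58.52 °C — below 100 °C, confirming all the steam condensed.

T_f ≈ 58.5 °C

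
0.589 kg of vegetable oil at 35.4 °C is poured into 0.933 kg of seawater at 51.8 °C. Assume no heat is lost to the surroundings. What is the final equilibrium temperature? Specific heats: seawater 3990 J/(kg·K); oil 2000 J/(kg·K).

Taking heat into each body as positive, Σ m c ΔT = 0:
0.933*3990*(T − 51.8) + 0.589*2000*(T − 35.4) = 0
(3722.7 + 1178) T = 3722.7*51.8 + 1178*35.4
T = 234536 / 4900.7 = 47.9 °C

T_f ≈ 47.9 °C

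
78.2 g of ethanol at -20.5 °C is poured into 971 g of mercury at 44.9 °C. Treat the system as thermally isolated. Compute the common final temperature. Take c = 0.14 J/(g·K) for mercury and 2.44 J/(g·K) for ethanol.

T_f ≈ 6.7 °C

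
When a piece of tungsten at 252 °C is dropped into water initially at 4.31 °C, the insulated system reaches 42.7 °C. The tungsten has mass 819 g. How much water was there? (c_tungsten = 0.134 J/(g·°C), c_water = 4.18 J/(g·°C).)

m ≈ 143 g

Heat lost by the tungsten = heat gained by the water:
819×0.134×(252 − 42.7) = m×4.18×(42.7 − 4.31)
160.47 m = 22970  ⇒  m ≈ 143.1 g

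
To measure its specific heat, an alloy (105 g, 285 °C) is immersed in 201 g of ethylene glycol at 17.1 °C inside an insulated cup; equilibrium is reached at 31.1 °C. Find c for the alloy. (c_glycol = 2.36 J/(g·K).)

c ≈ 0.249 J/(g·K)

Conservation of energy gives ΣQ = 0:
105×c×(31.1 − 285) + 201×2.36×(31.1 − 17.1) = 0
-26660 c = -6641
c = -6641/-26660 ≈ 0.2491 J/(g·K)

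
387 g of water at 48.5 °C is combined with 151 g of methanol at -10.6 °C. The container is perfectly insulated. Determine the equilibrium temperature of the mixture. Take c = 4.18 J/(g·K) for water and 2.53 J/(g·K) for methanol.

T_f ≈ 37.2 °C

|Q_water| = |Q_methanol|:
387·4.18·(48.5 − T) = 151·2.53·(T − (-10.6))
1617.7(48.5 − T) = 382.03(T − (-10.6))
1999.7 T = 74407  ⇒  T ≈ 37.21 °C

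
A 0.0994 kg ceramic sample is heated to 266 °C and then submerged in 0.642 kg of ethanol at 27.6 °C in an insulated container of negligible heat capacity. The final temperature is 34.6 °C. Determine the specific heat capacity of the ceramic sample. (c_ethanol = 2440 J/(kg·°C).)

Heat lost by the ceramic sample = heat gained by the ethanol:
0.0994×c×(266 − 34.6) = 0.642×2440×(34.6 − 27.6)
23 c = 10965  ⇒  c ≈ 476.7 J/(kg·°C)

c ≈ 477 J/(kg·°C)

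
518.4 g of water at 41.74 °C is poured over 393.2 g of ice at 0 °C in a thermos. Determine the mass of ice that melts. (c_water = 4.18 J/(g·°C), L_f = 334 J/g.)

m_melted ≈ 271 g

Heat available from the water dropping to 0 °C: 518.4×4.18×41.74 = 90447 J.
Fully melting the ice requires m_ice L_f = 393.2×334 = 131329 J.
90447 J < 131329 J, so only part of the ice melts and the system sits at 0 °C.
Mass melted = 90447/334 ≈ 270.8 g.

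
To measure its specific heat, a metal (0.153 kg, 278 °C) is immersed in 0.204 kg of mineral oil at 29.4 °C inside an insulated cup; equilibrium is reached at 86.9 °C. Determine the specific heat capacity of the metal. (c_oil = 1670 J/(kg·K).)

c ≈ 670 J/(kg·K)

Heat lost by the metal = heat gained by the oil:
0.153×c×(278 − 86.9) = 0.204×1670×(86.9 − 29.4)
29.24 c = 19589  ⇒  c ≈ 670 J/(kg·K)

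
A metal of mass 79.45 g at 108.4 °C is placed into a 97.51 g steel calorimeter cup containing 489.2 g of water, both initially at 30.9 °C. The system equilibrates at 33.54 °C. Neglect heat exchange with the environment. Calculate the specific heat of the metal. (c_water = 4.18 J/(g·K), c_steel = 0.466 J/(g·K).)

c ≈ 0.928 J/(g·K)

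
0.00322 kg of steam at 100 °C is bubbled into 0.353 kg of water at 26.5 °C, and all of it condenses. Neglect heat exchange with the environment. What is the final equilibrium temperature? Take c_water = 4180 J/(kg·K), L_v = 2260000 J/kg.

Net heat exchanged in the isolated system is zero:
condense steam: −0.00322×2260000 = −7277.2; condensate cools 100→T: 0.00322×4180×(T − 100) = 13.46(T − 100); original water: 1475.5(T − 26.5)
1489 T = 7277.2 + 1346 + 39102 = 47725
T ≈ 32.05 °C (< 100 °C, so full condensation is consistent).

T_f ≈ 32.1 °C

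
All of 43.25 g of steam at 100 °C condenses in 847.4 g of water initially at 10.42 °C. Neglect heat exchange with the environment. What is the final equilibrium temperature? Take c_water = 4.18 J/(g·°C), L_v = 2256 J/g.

Heat gained plus heat lost sum to zero:
latent heat released on condensation: 43.25·2256 = 97572; condensed water 100 °C→T: 180.78(T − 100); original water: 3542.1(T − 10.42)
3722.9 T = 97572 + 18078 + 36909 = 152560
T ≈ 40.98 °C — below 100 °C, confirming all the steam condensed.

T_f ≈ 41.0 °C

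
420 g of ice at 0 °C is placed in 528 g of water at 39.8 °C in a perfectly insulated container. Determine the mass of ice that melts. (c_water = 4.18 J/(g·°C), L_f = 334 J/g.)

Cooling the water to 0 °C releases 528×4.18×39.8 = 87840 J.
Fully melting the ice requires m_ice L_f = 420×334 = 140280 J.
Since 87840 < 140280 J, not all the ice melts; equilibrium is at 0 °C.
m_melt = 87840 / L_f = 263 g.

m_melted ≈ 263 g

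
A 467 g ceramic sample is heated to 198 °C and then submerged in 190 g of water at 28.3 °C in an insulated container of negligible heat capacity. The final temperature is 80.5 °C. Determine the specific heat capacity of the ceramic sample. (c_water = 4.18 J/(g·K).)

m_s c (T_s − T_f) = m_water c_water (T_f − T_0):
467·c·(198 − 80.5) = 190·4.18·(80.5 − 28.3)
54872 c = 41457  ⇒  c ≈ 0.7555 J/(g·K)

c ≈ 0.756 J/(g·K)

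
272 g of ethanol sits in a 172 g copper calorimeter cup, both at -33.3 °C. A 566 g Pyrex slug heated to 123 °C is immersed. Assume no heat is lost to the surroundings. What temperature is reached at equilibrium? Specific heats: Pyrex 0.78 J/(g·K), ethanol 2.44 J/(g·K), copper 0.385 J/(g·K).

Taking heat into each body as positive, Σ m c ΔT = 0:
566·0.78·(T − 123) + 272·2.44·(T − (-33.3)) + 172·0.385·(T − (-33.3)) = 0
(441.48 + 663.68 + 66.22) T = 441.48·123 + 663.68·(-33.3) + 66.22·(-33.3)
T = 29996 / 1171.4 = 25.6 °C

T_f ≈ 25.6 °C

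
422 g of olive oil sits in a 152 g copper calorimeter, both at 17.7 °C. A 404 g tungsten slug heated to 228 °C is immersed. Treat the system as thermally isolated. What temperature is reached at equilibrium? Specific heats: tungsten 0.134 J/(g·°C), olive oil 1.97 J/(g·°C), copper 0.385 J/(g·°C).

Setting the total heat transfer to zero:
404·0.134·(T − 228) + 422·1.97·(T − 17.7) + 152·0.385·(T − 17.7) = 0
54.14(T − 228) + 831.34(T − 17.7) + 58.52(T − 17.7) = 0
(54.14 + 831.34 + 58.52) T = 54.14·228 + 831.34·17.7 + 58.52·17.7
T = 28094/944 ≈ 29.76 °C

T_f ≈ 29.8 °C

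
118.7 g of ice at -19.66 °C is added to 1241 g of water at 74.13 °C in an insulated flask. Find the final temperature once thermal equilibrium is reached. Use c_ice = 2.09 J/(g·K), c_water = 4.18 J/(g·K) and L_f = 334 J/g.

T_f ≈ 59.8 °C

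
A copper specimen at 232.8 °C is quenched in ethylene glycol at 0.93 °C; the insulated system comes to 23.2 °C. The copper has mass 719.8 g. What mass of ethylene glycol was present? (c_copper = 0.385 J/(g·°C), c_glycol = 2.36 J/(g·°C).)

Heat gained plus heat lost sum to zero:
719.8·0.385·(23.2 − 232.8) + m·2.36·(23.2 − 0.93) = 0
52.56 m = 58085
m = 58085/52.56 ≈ 1105 g

m ≈ 1110 g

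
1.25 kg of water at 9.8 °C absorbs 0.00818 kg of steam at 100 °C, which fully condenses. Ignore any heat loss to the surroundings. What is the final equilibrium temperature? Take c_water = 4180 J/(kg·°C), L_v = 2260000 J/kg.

T_f ≈ 13.9 °C

Sum of m c ΔT and latent-heat terms is zero:
latent heat released on condensation: 0.00818·2260000 = 18487; condensate cools 100→T: 0.00818·4180·(T − 100) = 34.19(T − 100); water warms: 1.25·4180·(T − 9.8) = 5225(T − 9.8)
5259.2 T = 18487 + 3419.2 + 51205 = 73111
T ≈ 13.90 °C, under the boiling point, so the assumption holds.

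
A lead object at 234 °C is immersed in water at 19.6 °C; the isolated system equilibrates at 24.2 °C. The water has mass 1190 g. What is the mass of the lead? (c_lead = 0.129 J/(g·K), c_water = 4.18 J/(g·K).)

|Q_lead| = |Q_water|:
m·0.129·(234 − 24.2) = 1190·4.18·(24.2 − 19.6)
27.06 m = 22881  ⇒  m ≈ 845.4 g

m ≈ 845 g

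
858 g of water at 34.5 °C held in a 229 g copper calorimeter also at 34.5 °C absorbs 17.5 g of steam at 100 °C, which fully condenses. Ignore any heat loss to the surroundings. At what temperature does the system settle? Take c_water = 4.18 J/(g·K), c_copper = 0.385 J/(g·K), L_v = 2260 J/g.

T_f ≈ 46.3 °C

Energy conservation, ΣQ = 0:
steam→water at 100 °C releases m L_v = 17.5×2260 = 39550
  condensate cools 100→T: 17.5×4.18×(T − 100) = 73.15(T − 100)
  water warms: 858×4.18×(T − 34.5) = 3586.4(T − 34.5)
  copper cup: 229×0.385×(T − 34.5) = 88.17(T − 34.5)
3747.8 T = 39550 + 7315 + 126774 = 173639
T ≈ 46.33 °C (< 100 °C, so full condensation is consistent).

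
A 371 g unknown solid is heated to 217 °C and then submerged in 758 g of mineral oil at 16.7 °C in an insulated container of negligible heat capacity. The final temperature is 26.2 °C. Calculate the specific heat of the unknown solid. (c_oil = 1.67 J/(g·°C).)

Setting the total heat transfer to zero:
371·c·(26.2 − 217) + 758·1.67·(26.2 − 16.7) = 0
-70787 c = -12026
c = -12026/-70787 ≈ 0.1699 J/(g·°C)

c ≈ 0.17 J/(g·°C)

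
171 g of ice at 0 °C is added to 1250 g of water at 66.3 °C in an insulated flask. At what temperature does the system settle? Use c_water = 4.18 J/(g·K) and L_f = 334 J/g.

T_f ≈ 48.7 °C

Energy conservation, ΣQ = 0:
fusion: m_ice L_f = 171·334 = 57114; warm the meltwater: 714.78 T; water: 5225(T − 66.3)
5939.8 T = 346418 − 57114 = 289304
T ≈ 48.71 °C. Since T > 0 °C, the all-ice-melts assumption holds.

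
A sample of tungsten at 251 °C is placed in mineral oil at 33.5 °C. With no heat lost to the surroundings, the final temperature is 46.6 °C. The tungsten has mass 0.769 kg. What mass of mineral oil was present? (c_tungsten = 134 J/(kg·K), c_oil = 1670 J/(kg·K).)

m ≈ 0.963 kg

Heat lost by the tungsten = heat gained by the oil:
0.769·134·(251 − 46.6) = m·1670·(46.6 − 33.5)
21877 m = 21063  ⇒  m ≈ 0.9628 kg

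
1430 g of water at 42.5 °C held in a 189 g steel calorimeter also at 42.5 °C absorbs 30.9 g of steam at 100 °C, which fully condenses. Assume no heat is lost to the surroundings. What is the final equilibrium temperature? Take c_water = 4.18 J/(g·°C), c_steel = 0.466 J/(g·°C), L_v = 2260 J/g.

Sum of m c ΔT and latent-heat terms is zero:
steam→water at 100 °C releases m L_v = 30.9·2260 = 69834
  condensed water 100 °C→T: 129.16(T − 100)
  original water: 5977.4(T − 42.5)
  steel cup: 189·0.466·(T − 42.5) = 88.07(T − 42.5)
6194.6 T = 69834 + 12916 + 257783 = 340533
T ≈ 54.97 °C — below 100 °C, confirming all the steam condensed.

T_f ≈ 55.0 °C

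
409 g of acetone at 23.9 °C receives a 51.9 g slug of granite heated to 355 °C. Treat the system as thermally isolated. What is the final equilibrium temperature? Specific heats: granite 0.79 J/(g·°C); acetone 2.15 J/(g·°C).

T_f ≈ 38.7 °C

|Q_granite| = |Q_acetone|:
51.9*0.79*(355 − T) = 409*2.15*(T − 23.9)
41(355 − T) = 879.35(T − 23.9)
920.35 T = 35572  ⇒  T ≈ 38.65 °C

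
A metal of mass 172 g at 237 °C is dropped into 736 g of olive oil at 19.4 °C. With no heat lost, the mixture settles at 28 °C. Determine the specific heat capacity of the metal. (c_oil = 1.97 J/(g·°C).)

Taking heat into each body as positive, Σ m c ΔT = 0:
172×c×(28 − 237) + 736×1.97×(28 − 19.4) = 0
-35948 c = -12469
c = -12469/-35948 ≈ 0.3469 J/(g·°C)

c ≈ 0.347 J/(g·°C)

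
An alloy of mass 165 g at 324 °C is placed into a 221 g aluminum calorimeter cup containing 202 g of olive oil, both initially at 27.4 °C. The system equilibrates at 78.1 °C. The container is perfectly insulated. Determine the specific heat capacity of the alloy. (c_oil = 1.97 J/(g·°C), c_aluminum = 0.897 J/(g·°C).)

Conservation of energy gives ΣQ = 0:
165·c·(78.1 − 324) + 202·1.97·(78.1 − 27.4) + 221·0.897·(78.1 − 27.4) = 0
-40574 c = -30226
c = -30226/-40574 ≈ 0.745 J/(g·°C)

c ≈ 0.745 J/(g·°C)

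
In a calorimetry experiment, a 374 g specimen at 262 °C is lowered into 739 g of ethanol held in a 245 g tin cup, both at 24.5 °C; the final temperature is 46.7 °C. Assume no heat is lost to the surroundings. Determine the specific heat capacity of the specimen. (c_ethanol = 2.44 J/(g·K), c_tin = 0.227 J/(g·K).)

Heat gained plus heat lost sum to zero:
374×c×(46.7 − 262) + 739×2.44×(46.7 − 24.5) + 245×0.227×(46.7 − 24.5) = 0
-80522 c = -41265
c = -41265/-80522 ≈ 0.5125 J/(g·K)

c ≈ 0.512 J/(g·K)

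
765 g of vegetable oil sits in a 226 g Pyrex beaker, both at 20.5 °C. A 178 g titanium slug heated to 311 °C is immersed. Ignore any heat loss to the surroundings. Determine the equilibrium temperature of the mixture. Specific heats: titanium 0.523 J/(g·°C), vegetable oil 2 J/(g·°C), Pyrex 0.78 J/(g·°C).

Taking heat into each body as positive, Σ m c ΔT = 0:
178·0.523·(T − 311) + 765·2·(T − 20.5) + 226·0.78·(T − 20.5) = 0
93.09(T − 311) + 1530(T − 20.5) + 176.28(T − 20.5) = 0
1799.4 T = 63931
T ≈ 35.53 °C

T_f ≈ 35.5 °C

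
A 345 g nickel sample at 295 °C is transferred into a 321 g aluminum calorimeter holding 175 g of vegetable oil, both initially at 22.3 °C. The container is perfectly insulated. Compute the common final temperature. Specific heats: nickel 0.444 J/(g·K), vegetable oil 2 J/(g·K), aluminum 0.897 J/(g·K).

T_f ≈ 75.1 °C

Let T be the final temperature. ΣQ_i = 0:
345×0.444×(T − 295) + 175×2×(T − 22.3) + 321×0.897×(T − 22.3) = 0
153.18(T − 295) + 350(T − 22.3) + 287.94(T − 22.3) = 0
791.12 T = 59414
T = 59414/791.12 ≈ 75.10 °C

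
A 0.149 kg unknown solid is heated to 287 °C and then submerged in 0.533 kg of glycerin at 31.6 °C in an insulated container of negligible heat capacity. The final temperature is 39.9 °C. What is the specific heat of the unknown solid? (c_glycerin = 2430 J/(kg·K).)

c ≈ 292 J/(kg·K)

m_s c (T_s − T_f) = m_glycerin c_glycerin (T_f − T_0):
0.149·c·(287 − 39.9) = 0.533·2430·(39.9 − 31.6)
36.82 c = 10750  ⇒  c ≈ 292 J/(kg·K)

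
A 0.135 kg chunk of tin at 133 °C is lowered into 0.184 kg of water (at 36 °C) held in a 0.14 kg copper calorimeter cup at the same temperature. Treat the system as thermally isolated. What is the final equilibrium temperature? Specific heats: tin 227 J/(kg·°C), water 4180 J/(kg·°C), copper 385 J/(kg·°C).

T_f ≈ 39.5 °C

Setting the total heat transfer to zero:
0.135·227·(T − 133) + 0.184·4180·(T − 36) + 0.14·385·(T − 36) = 0
30.65(T − 133) + 769.12(T − 36) + 53.9(T − 36) = 0
(30.65 + 769.12 + 53.9) T = 30.65·133 + 769.12·36 + 53.9·36
T = 33705/853.66 ≈ 39.48 °C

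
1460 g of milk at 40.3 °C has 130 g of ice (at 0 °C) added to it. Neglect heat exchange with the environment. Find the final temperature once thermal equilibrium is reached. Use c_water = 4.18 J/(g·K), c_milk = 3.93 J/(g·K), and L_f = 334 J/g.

T_f ≈ 29.9 °C

Energy balance with sensible and latent terms:
melt ice: 130·334 = 43420
  warm the meltwater: 543.4 T
  milk cools: 1460·3.93·(T − 40.3) = 5737.8(T − 40.3)
6281.2 T = 231233 − 43420 = 187813
T ≈ 29.90 °C (positive, so assuming full melt was valid).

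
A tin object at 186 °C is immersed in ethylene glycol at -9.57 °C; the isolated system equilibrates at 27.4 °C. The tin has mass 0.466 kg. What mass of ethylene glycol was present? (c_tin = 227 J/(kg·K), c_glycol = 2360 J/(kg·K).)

m ≈ 0.192 kg

|Q_tin| = |Q_glycol|:
0.466×227×(186 − 27.4) = m×2360×(27.4 − (-9.57))
87249 m = 16777  ⇒  m ≈ 0.1923 kg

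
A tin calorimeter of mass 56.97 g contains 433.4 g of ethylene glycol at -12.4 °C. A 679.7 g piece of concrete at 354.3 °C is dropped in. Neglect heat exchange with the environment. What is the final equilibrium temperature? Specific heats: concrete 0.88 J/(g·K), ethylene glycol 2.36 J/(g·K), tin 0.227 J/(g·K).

T_f ≈ 121.8 °C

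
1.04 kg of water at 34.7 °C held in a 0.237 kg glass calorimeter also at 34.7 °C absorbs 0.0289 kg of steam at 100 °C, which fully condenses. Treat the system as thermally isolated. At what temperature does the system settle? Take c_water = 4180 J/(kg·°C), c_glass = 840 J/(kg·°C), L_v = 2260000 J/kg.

T_f ≈ 50.4 °C

Energy balance with sensible and latent terms:
latent heat released on condensation: 0.0289×2260000 = 65314; condensate cools 100→T: 0.0289×4180×(T − 100) = 120.8(T − 100); water warms: 1.04×4180×(T − 34.7) = 4347.2(T − 34.7); glass cup: 0.237×840×(T − 34.7) = 199.08(T − 34.7)
4667.1 T = 65314 + 12080 + 157756 = 235150
T ≈ 50.38 °C, under the boiling point, so the assumption holds.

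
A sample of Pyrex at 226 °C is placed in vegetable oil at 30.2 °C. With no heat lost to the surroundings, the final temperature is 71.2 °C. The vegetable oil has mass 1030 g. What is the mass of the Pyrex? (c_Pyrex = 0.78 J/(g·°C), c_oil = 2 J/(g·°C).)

|Q_Pyrex| = |Q_oil|:
m×0.78×(226 − 71.2) = 1030×2×(71.2 − 30.2)
120.74 m = 84460  ⇒  m ≈ 699.5 g

m ≈ 699 g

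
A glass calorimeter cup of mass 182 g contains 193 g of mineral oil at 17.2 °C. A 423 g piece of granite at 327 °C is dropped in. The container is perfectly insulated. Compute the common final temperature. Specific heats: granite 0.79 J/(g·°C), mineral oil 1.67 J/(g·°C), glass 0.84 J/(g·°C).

Conservation of energy gives ΣQ = 0:
423·0.79·(T − 327) + 193·1.67·(T − 17.2) + 182·0.84·(T − 17.2) = 0
334.17(T − 327) + 322.31(T − 17.2) + 152.88(T − 17.2) = 0
809.36 T = 117447
T ≈ 145.11 °C

T_f ≈ 145.1 °C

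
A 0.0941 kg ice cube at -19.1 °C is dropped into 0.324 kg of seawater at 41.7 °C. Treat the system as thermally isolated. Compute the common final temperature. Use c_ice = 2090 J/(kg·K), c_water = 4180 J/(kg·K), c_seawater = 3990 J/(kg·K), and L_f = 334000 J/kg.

T_f ≈ 11.1 °C

Sum of m c ΔT and latent-heat terms is zero:
warm ice to 0 °C: 0.0941·2090·(0 − (-19.1)) = 3756.4
  latent heat to melt: 0.0941·334000 = 31429
  meltwater 0→T: 0.0941·4180·T = 393.34 T
  seawater: 1292.8(T − 41.7)
1686.1 T = 53908 − 35186 = 18722
T ≈ 11.10 °C. Since T > 0 °C, the all-ice-melts assumption holds.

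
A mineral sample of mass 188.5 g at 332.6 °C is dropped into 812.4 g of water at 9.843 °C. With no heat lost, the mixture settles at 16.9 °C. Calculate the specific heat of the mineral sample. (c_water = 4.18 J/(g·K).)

c ≈ 0.403 J/(g·K)

Let T be the final temperature. ΣQ_i = 0:
188.5×c×(16.9 − 332.6) + 812.4×4.18×(16.9 − 9.843) = 0
-59509 c = -23964
c = -23964/-59509 ≈ 0.4027 J/(g·K)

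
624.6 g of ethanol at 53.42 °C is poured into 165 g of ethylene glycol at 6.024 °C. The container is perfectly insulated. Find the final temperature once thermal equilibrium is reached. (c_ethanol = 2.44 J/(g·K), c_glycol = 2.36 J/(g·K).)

With ΣQ=0 the equilibrium temperature is the m·c-weighted mean:
T_f = (1524*53.42 + 389.4*6.024) / (1524 + 389.4)
    = 83759 / 1913.4 ≈ 43.77 °C

T_f ≈ 43.8 °C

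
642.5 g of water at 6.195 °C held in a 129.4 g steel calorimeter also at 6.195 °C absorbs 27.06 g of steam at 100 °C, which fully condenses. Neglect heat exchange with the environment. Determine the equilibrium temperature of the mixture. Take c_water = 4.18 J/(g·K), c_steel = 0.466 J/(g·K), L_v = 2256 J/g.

T_f ≈ 31.3 °C

Conservation of energy gives ΣQ = 0:
steam→water at 100 °C releases m L_v = 27.06·2256 = 61047; condensed water 100 °C→T: 113.11(T − 100); water warms: 642.5·4.18·(T − 6.195) = 2685.6(T − 6.195); cup: 60.3(T − 6.195)
2859.1 T = 61047 + 11311 + 17011 = 89370
T ≈ 31.26 °C — below 100 °C, confirming all the steam condensed.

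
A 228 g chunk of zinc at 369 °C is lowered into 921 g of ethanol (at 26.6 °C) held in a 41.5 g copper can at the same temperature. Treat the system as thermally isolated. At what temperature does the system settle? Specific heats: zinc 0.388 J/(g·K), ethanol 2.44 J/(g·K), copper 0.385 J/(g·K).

T_f ≈ 39.5 °C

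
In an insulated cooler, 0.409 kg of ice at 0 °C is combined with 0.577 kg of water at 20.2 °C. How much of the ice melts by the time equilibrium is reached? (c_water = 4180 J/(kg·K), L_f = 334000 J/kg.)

Cooling the water to 0 °C releases 0.577·4180·20.2 = 48720 J.
Fully melting the ice requires m_ice L_f = 0.409·334000 = 136606 J.
48720 J < 136606 J, so only part of the ice melts and the system sits at 0 °C.
Mass melted = 48720/334000 ≈ 0.1459 kg.

m_melted ≈ 0.146 kg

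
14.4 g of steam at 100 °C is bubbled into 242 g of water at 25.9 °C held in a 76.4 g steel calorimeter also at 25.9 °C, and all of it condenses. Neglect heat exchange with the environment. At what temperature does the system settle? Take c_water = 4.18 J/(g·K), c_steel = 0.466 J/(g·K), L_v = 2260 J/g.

Net heat exchanged in the isolated system is zero:
condense steam: −14.4×2260 = −32544; condensed water 100 °C→T: 60.19(T − 100); original water: 1011.6(T − 25.9); steel cup: 76.4×0.466×(T − 25.9) = 35.6(T − 25.9)
1107.4 T = 32544 + 6019.2 + 27122 = 65685
T ≈ 59.32 °C (< 100 °C, so full condensation is consistent).

T_f ≈ 59.3 °C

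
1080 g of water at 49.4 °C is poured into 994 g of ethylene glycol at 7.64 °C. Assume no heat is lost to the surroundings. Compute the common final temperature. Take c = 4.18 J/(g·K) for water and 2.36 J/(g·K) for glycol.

T_f ≈ 35.1 °C

Heat lost by the water equals heat gained by the glycol:
1080·4.18·(49.4 − T) = 994·2.36·(T − 7.64)
4514.4(49.4 − T) = 2345.8(T − 7.64)
6860.2 T = 240934  ⇒  T ≈ 35.12 °C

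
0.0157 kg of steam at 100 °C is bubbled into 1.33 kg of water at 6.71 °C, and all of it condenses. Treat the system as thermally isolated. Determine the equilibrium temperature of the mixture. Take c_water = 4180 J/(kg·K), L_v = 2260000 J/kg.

T_f ≈ 14.1 °C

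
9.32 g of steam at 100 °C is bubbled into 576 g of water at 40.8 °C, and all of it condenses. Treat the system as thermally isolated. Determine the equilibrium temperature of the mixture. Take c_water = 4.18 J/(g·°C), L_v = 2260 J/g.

T_f ≈ 50.4 °C

Taking heat into each body as positive, Σ m c ΔT = 0:
condense steam: −9.32×2260 = −21063; condensed water 100 °C→T: 38.96(T − 100); water warms: 576×4.18×(T − 40.8) = 2407.7(T − 40.8)
2446.6 T = 21063 + 3895.8 + 98233 = 123192
T ≈ 50.35 °C, under the boiling point, so the assumption holds.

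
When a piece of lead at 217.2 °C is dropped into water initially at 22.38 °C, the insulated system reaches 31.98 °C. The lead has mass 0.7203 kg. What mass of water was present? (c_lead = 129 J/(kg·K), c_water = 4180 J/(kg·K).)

m ≈ 0.429 kg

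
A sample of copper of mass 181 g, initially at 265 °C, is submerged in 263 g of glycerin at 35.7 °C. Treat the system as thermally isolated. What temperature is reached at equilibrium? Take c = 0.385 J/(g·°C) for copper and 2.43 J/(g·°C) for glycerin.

T_f ≈ 58.2 °C

T_f = Σ m_i c_i T_i / Σ m_i c_i:
T_f = (69.69×265 + 639.09×35.7) / (69.69 + 639.09)
    = 41282 / 708.78 ≈ 58.24 °C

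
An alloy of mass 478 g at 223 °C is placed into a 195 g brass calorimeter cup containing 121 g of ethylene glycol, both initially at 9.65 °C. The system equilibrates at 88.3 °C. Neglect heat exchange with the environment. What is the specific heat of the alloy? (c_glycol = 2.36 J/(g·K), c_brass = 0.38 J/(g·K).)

c ≈ 0.439 J/(g·K)

Setting the total heat transfer to zero:
478·c·(88.3 − 223) + 121·2.36·(88.3 − 9.65) + 195·0.38·(88.3 − 9.65) = 0
-64387 c = -28287
c = -28287/-64387 ≈ 0.4393 J/(g·K)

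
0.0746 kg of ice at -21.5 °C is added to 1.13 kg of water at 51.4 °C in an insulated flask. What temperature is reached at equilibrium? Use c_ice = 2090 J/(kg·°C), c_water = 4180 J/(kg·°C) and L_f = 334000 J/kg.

T_f ≈ 42.6 °C

Net heat exchanged in the isolated system is zero:
warm ice to 0 °C: 0.0746×2090×(0 − (-21.5)) = 3352.2
  melt ice: 0.0746×334000 = 24916
  warm the meltwater: 311.83 T
  water cools: 1.13×4180×(T − 51.4) = 4723.4(T − 51.4)
5035.2 T = 242783 − 28269 = 214514
T ≈ 42.60 °C (positive, so assuming full melt was valid).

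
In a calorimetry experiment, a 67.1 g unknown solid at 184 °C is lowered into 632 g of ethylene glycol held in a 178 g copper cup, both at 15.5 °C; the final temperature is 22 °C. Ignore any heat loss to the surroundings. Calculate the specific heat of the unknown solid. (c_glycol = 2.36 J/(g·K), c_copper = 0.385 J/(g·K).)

Taking heat into each body as positive, Σ m c ΔT = 0:
67.1·c·(22 − 184) + 632·2.36·(22 − 15.5) + 178·0.385·(22 − 15.5) = 0
-10870 c = -10140
c = -10140/-10870 ≈ 0.9329 J/(g·K)

c ≈ 0.933 J/(g·K)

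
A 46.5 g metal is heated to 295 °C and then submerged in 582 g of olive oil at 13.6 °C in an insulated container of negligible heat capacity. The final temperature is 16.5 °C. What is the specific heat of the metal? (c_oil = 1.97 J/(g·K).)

c ≈ 0.257 J/(g·K)

Heat gained plus heat lost sum to zero:
46.5·c·(16.5 − 295) + 582·1.97·(16.5 − 13.6) = 0
-12950 c = -3325
c = -3325/-12950 ≈ 0.2567 J/(g·K)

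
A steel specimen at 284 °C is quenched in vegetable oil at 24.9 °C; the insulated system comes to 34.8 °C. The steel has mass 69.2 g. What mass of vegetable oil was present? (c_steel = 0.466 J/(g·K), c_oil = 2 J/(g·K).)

m ≈ 406 g

|Q_steel| = |Q_oil|:
69.2·0.466·(284 − 34.8) = m·2·(34.8 − 24.9)
19.8 m = 8036  ⇒  m ≈ 405.9 g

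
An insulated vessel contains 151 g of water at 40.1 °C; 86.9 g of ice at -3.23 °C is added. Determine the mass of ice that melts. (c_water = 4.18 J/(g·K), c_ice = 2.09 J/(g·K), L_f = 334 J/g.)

Cooling the water to 0 °C releases 151·4.18·40.1 = 25310 J.
Of that, 86.9·2.09·3.23 = 586.64 J goes to bring the ice to 0 °C, leaving 24724 J.
To melt every bit of ice: 86.9·334 = 29025 J.
Since 24724 < 29025 J, not all the ice melts; equilibrium is at 0 °C.
m_melted·334 = 24724  ⇒  m_melted ≈ 74.02 g.

m_melted ≈ 74 g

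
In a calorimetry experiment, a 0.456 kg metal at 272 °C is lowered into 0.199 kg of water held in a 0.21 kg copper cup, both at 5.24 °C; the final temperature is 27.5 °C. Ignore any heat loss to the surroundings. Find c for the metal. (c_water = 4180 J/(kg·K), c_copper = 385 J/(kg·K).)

c ≈ 182 J/(kg·K)

Let T be the final temperature. ΣQ_i = 0:
0.456·c·(27.5 − 272) + 0.199·4180·(27.5 − 5.24) + 0.21·385·(27.5 − 5.24) = 0
-111.49 c = -20316
c = -20316/-111.49 ≈ 182.2 J/(kg·K)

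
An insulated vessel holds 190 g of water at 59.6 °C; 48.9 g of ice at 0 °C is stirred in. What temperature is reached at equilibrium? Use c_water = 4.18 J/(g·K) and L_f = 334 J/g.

Net heat exchanged in the isolated system is zero:
latent heat to melt: 48.9·334 = 16333; warm the meltwater: 204.4 T; water: 794.2(T − 59.6)
998.6 T = 47334 − 16333 = 31002
T ≈ 31.05 °C (positive, so assuming full melt was valid).

T_f ≈ 31.0 °C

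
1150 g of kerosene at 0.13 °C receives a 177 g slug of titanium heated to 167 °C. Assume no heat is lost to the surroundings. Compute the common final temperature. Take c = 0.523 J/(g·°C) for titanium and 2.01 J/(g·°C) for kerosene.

T_f ≈ 6.6 °C

Let T be the final temperature. ΣQ_i = 0:
177×0.523×(T − 167) + 1150×2.01×(T − 0.13) = 0
92.57(T − 167) + 2311.5(T − 0.13) = 0
2404.1 T = 15760
T = 15760/2404.1 ≈ 6.56 °C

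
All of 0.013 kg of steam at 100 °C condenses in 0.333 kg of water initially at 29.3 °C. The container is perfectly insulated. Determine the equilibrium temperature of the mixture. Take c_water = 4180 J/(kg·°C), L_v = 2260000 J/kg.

T_f ≈ 52.3 °C

Energy balance with sensible and latent terms:
condense steam: −0.013×2260000 = −29380
  condensate cools 100→T: 0.013×4180×(T − 100) = 54.34(T − 100)
  original water: 1391.9(T − 29.3)
1446.3 T = 29380 + 5434 + 40784 = 75598
T ≈ 52.27 °C (< 100 °C, so full condensation is consistent).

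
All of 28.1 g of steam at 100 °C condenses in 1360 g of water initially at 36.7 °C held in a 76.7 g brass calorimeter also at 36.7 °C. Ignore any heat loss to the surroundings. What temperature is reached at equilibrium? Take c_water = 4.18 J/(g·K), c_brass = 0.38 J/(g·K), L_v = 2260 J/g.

T_f ≈ 48.9 °C

Let T be the final temperature. ΣQ_i = 0:
condense steam: −28.1·2260 = −63506; condensate cools 100→T: 28.1·4.18·(T − 100) = 117.46(T − 100); original water: 5684.8(T − 36.7); brass cup: 76.7·0.38·(T − 36.7) = 29.15(T − 36.7)
5831.4 T = 63506 + 11746 + 209702 = 284954
T ≈ 48.87 °C (< 100 °C, so full condensation is consistent).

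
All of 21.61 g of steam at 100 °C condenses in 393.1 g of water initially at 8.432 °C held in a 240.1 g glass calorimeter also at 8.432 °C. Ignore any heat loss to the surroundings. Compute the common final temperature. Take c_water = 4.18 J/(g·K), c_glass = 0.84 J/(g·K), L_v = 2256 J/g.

T_f ≈ 37.9 °C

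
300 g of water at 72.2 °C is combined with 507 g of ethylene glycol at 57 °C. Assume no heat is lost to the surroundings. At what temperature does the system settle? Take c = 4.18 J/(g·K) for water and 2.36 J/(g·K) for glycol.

T_f ≈ 64.8 °C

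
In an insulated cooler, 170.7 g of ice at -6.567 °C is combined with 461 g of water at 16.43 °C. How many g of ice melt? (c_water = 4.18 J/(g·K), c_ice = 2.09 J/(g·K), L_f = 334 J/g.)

Water can give up m c ΔT = 461·4.18·16.43 = 31660 J before reaching 0 °C.
Of that, 170.7·2.09·6.567 = 2342.9 J goes to bring the ice to 0 °C, leaving 29317 J.
Fully melting the ice requires m_ice L_f = 170.7·334 = 57014 J.
That's not enough to melt it all — equilibrium is at 0 °C with ice remaining.
m_melt = 29317 / L_f = 87.78 g.

m_melted ≈ 87.8 g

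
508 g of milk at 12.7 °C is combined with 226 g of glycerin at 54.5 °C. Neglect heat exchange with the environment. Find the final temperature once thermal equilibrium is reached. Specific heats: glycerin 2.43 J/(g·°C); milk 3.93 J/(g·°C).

With ΣQ=0 the equilibrium temperature is the m·c-weighted mean:
T_f = (549.18×54.5 + 1996.4×12.7) / (549.18 + 1996.4)
    = 55285 / 2545.6 ≈ 21.72 °C

T_f ≈ 21.7 °C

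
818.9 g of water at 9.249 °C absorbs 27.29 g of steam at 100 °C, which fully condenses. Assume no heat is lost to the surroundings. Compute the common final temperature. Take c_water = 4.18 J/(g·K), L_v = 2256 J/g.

T_f ≈ 29.6 °C

Energy balance with sensible and latent terms:
latent heat released on condensation: 27.29·2256 = 61566
  condensate cools 100→T: 27.29·4.18·(T − 100) = 114.07(T − 100)
  original water: 3423(T − 9.249)
3537.1 T = 61566 + 11407 + 31659 = 104633
T ≈ 29.58 °C — below 100 °C, confirming all the steam condensed.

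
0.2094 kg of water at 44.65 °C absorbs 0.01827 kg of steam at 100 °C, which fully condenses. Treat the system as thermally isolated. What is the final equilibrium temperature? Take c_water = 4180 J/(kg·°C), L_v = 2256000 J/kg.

Net heat exchanged in the isolated system is zero:
steam→water at 100 °C releases m L_v = 0.01827·2256000 = 41217
  condensate cools 100→T: 0.01827·4180·(T − 100) = 76.37(T − 100)
  water warms: 0.2094·4180·(T − 44.65) = 875.29(T − 44.65)
951.66 T = 41217 + 7636.9 + 39082 = 87936
T ≈ 92.40 °C — below 100 °C, confirming all the steam condensed.

T_f ≈ 92.4 °C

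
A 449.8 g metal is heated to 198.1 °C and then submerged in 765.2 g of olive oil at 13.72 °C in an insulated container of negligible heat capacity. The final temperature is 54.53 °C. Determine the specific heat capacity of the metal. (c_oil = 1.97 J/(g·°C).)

c ≈ 0.953 J/(g·°C)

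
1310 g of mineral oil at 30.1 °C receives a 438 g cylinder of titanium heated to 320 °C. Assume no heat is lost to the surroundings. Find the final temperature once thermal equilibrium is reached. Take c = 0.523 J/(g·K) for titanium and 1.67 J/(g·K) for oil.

With ΣQ=0 the equilibrium temperature is the m·c-weighted mean:
T_f = (229.07·320 + 2187.7·30.1) / (229.07 + 2187.7)
    = 139153 / 2416.8 ≈ 57.58 °C

T_f ≈ 57.6 °C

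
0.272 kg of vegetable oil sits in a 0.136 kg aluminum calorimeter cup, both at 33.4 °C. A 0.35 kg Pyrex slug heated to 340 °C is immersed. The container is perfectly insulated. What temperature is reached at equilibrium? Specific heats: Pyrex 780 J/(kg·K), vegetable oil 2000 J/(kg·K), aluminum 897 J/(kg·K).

T_f is the heat-capacity-weighted average of the initial temperatures:
T_f = (273*340 + 544*33.4 + 121.99*33.4) / (273 + 544 + 121.99)
    = 115064 / 938.99 ≈ 122.54 °C

T_f ≈ 122.5 °C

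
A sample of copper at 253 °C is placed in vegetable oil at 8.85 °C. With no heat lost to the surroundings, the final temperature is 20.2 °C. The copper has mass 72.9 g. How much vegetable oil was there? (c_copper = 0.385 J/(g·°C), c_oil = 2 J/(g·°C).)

|Q_copper| = |Q_oil|:
72.9·0.385·(253 − 20.2) = m·2·(20.2 − 8.85)
22.7 m = 6533.9  ⇒  m ≈ 287.8 g

m ≈ 288 g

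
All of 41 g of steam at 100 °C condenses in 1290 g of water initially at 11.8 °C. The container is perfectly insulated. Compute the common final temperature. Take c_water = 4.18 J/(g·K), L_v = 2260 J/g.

T_f ≈ 31.2 °C

Let T be the final temperature. ΣQ_i = 0:
condense steam: −41×2260 = −92660; condensed water 100 °C→T: 171.38(T − 100); original water: 5392.2(T − 11.8)
5563.6 T = 92660 + 17138 + 63628 = 173426
T ≈ 31.17 °C, under the boiling point, so the assumption holds.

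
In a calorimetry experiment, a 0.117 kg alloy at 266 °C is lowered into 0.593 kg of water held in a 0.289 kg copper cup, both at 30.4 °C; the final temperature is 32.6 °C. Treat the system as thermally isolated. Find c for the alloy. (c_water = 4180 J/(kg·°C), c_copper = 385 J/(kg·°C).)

Energy conservation, ΣQ = 0:
0.117·c·(32.6 − 266) + 0.593·4180·(32.6 − 30.4) + 0.289·385·(32.6 − 30.4) = 0
-27.31 c = -5698
c = -5698/-27.31 ≈ 208.7 J/(kg·°C)

c ≈ 209 J/(kg·°C)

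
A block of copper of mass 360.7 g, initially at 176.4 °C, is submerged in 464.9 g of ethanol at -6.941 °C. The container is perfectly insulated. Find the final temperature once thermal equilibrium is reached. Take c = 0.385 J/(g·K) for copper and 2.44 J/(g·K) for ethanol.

Energy conservation, ΣQ = 0:
360.7*0.385*(T − 176.4) + 464.9*2.44*(T − (-6.941)) = 0
1273.2 T = 16623
T = 16623/1273.2 ≈ 13.06 °C

T_f ≈ 13.1 °C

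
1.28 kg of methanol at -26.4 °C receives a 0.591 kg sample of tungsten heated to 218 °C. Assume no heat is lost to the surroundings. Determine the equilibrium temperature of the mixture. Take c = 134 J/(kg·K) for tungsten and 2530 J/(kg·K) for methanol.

Net heat exchanged in the isolated system is zero:
0.591·134·(T − 218) + 1.28·2530·(T − (-26.4)) = 0
79.19(T − 218) + 3238.4(T − (-26.4)) = 0
3317.6 T = -68229
T ≈ -20.57 °C

T_f ≈ -20.6 °C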